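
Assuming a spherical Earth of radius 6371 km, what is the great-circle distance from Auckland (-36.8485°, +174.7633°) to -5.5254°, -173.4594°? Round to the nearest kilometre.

Δλ = -173.4594 − 174.7633 = -348.2227°; wrapped into (−180°, 180°]: 11.7773°.
Δφ = -5.5254 − -36.8485 = 31.3231°.
a = sin²(Δφ/2) + cos φ₁ · cos φ₂ · sin²(Δλ/2) = 0.081259.
c = 2·atan2(√a, √(1−a)) = 0.57814 rad → d = 6371·c ≈ 3683.32 km.

3683 km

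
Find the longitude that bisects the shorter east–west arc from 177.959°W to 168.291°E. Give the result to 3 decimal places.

Signed shortest Δλ from -177.959° to +168.291° is -13.750°.
Midpoint longitude = -177.959° + (-13.750°)/2 = -177.959° − 6.875° = -184.834°.
Normalise into (−180°, 180°]: +175.166°.
(The naïve average (-177.959 + +168.291)/2 = -4.834° is on the wrong side of the globe.)

175.166°E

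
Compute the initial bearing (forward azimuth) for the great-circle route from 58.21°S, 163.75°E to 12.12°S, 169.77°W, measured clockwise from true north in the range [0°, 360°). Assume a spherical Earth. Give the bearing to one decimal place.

34.5°

Δλ = -169.77 − 163.75 = -333.52°; wrapped into (−180°, 180°]: 26.48°.
θ = atan2( sin Δλ · cos φ₂ , cos φ₁ · sin φ₂ − sin φ₁ · cos φ₂ · cos Δλ )
  = atan2(0.43595, 0.63325) = 34.545° → normalised to [0°, 360°): 34.545°.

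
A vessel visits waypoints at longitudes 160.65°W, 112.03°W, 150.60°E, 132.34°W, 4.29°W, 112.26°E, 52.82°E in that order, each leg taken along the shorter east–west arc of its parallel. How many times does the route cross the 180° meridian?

2

Leg 1: -160.65° → -112.03°, shortest Δλ = 48.62° (east) — does not cross 180°.
Leg 2: -112.03° → +150.60°, shortest Δλ = -97.37° (west) — crosses 180°.
Leg 3: +150.60° → -132.34°, shortest Δλ = 77.06° (east) — crosses 180°.
Leg 4: -132.34° → -4.29°, shortest Δλ = 128.05° (east) — does not cross 180°.
Leg 5: -4.29° → +112.26°, shortest Δλ = 116.55° (east) — does not cross 180°.
Leg 6: +112.26° → +52.82°, shortest Δλ = -59.44° (west) — does not cross 180°.
Total crossings: 2.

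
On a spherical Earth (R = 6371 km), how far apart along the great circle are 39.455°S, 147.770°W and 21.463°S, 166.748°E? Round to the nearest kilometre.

4735 km

Δλ = 166.748 − -147.770 = 314.518°; wrapped into (−180°, 180°]: -45.482°.
Δφ = -21.463 − -39.455 = 17.992°.
a = sin²(Δφ/2) + cos φ₁ · cos φ₂ · sin²(Δλ/2) = 0.131830.
c = 2·atan2(√a, √(1−a)) = 0.74315 rad → d = 6371·c ≈ 4734.62 km.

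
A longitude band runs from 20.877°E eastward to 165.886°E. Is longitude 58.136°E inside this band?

Yes

Band width going east from +20.877° to +165.886°: ((165.886 − 20.877) mod 360) = 145.009°.
Offset of +58.136° east of the west edge: ((58.136 − 20.877) mod 360) = 37.259°.
37.259° ≤ 145.009° ⇒ inside.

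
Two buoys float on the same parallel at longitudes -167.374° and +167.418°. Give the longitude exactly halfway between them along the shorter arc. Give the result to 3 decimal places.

Signed shortest Δλ from -167.374° to +167.418° is -25.208°.
Midpoint longitude = -167.374° + (-25.208°)/2 = -167.374° − 12.604° = -179.978°.
(The naïve average (-167.374 + +167.418)/2 = 0.022° is on the wrong side of the globe.)

-179.978°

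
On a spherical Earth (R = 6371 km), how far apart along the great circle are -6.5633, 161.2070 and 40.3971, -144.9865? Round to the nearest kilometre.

7574 km

Δλ = -144.9865 − 161.2070 = -306.1935°; wrapped into (−180°, 180°]: 53.8065°.
Δφ = 40.3971 − -6.5633 = 46.9604°.
a = sin²(Δφ/2) + cos φ₁ · cos φ₂ · sin²(Δλ/2) = 0.313653.
c = 2·atan2(√a, √(1−a)) = 1.18888 rad → d = 6371·c ≈ 7574.39 km.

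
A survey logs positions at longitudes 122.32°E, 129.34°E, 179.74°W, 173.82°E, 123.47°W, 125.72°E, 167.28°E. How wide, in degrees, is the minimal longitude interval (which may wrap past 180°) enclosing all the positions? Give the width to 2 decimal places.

114.21°

Sort the longitudes: -179.74°, -123.47°, +122.32°, +125.72°, +129.34°, +167.28°, +173.82°.
Eastward gaps between consecutive values (wrapping around): 56.27°, 245.79°, 3.40°, 3.62°, 37.94°, 6.54°, 6.44°.
Largest gap = 245.79° ⇒ minimal covering band is its complement: 360° − 245.79° = 114.21°.
Band runs from +122.32° eastward to -123.47°, crossing the antimeridian.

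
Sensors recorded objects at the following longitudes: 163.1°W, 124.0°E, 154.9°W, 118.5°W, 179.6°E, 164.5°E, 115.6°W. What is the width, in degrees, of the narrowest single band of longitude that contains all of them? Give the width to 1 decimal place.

Sort the longitudes: -163.1°, -154.9°, -118.5°, -115.6°, +124.0°, +164.5°, +179.6°.
Eastward gaps between consecutive values (wrapping around): 8.2°, 36.4°, 2.9°, 239.6°, 40.5°, 15.1°, 17.3°.
Largest gap = 239.6° ⇒ minimal covering band is its complement: 360° − 239.6° = 120.4°.
Band runs from +124.0° eastward to -115.6°, crossing the antimeridian.

120.4°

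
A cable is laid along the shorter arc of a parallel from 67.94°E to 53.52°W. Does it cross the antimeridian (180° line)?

No

Signed shortest Δλ = ((-53.52 − 67.94 + 180) mod 360) − 180 = -121.46°.
Going west by 121.46° from +67.94° reaches -53.52° without touching 180°.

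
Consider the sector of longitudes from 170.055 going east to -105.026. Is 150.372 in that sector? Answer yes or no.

Band width going east from +170.055° to -105.026°: ((-105.026 − 170.055) mod 360) = 84.919°.
Offset of +150.372° east of the west edge: ((150.372 − 170.055) mod 360) = 340.317°.
340.317° > 84.919° ⇒ outside.

No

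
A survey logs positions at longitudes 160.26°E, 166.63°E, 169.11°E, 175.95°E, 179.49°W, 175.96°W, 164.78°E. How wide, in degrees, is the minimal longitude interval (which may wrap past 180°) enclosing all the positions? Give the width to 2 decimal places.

Sort the longitudes: -179.49°, -175.96°, +160.26°, +164.78°, +166.63°, +169.11°, +175.95°.
Eastward gaps between consecutive values (wrapping around): 3.53°, 336.22°, 4.52°, 1.85°, 2.48°, 6.84°, 4.56°.
Largest gap = 336.22° ⇒ minimal covering band is its complement: 360° − 336.22° = 23.78°.
Band runs from +160.26° eastward to -175.96°, crossing the antimeridian.

23.78°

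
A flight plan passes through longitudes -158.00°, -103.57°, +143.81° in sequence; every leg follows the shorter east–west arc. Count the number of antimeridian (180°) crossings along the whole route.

1

Leg 1: -158.00° → -103.57°, shortest Δλ = 54.43° (east) — does not cross 180°.
Leg 2: -103.57° → +143.81°, shortest Δλ = -112.62° (west) — crosses 180°.
Total crossings: 1.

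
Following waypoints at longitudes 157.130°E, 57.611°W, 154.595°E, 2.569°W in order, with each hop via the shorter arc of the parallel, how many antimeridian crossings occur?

Leg 1: +157.130° → -57.611°, shortest Δλ = 145.259° (east) — crosses 180°.
Leg 2: -57.611° → +154.595°, shortest Δλ = -147.794° (west) — crosses 180°.
Leg 3: +154.595° → -2.569°, shortest Δλ = -157.164° (west) — does not cross 180°.
Total crossings: 2.

2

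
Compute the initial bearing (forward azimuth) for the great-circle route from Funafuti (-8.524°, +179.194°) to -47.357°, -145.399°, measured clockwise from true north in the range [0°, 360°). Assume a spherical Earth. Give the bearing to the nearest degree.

Δλ = -145.399 − 179.194 = -324.593°; wrapped into (−180°, 180°]: 35.407°.
θ = atan2( sin Δλ · cos φ₂ , cos φ₁ · sin φ₂ − sin φ₁ · cos φ₂ · cos Δλ )
  = atan2(0.39249, -0.64562) = 148.704° → normalised to [0°, 360°): 148.704°.

149°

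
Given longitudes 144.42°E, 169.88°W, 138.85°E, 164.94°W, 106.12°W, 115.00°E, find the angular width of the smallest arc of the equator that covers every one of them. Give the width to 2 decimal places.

Sort the longitudes: -169.88°, -164.94°, -106.12°, +115.00°, +138.85°, +144.42°.
Eastward gaps between consecutive values (wrapping around): 4.94°, 58.82°, 221.12°, 23.85°, 5.57°, 45.70°.
Largest gap = 221.12° ⇒ minimal covering band is its complement: 360° − 221.12° = 138.88°.
Band runs from +115.00° eastward to -106.12°, crossing the antimeridian.

138.88°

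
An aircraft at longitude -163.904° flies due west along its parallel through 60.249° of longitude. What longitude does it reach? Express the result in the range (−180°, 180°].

+135.847°

Start at -163.904°; shift −60.249° → -224.153°.
-224.153° lies outside (−180°, 180°]; add 360° → +135.847°.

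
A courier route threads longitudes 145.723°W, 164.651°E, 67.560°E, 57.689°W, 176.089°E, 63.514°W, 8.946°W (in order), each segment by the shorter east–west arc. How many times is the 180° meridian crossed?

3

Leg 1: -145.723° → +164.651°, shortest Δλ = -49.626° (west) — crosses 180°.
Leg 2: +164.651° → +67.560°, shortest Δλ = -97.091° (west) — does not cross 180°.
Leg 3: +67.560° → -57.689°, shortest Δλ = -125.249° (west) — does not cross 180°.
Leg 4: -57.689° → +176.089°, shortest Δλ = -126.222° (west) — crosses 180°.
Leg 5: +176.089° → -63.514°, shortest Δλ = 120.397° (east) — crosses 180°.
Leg 6: -63.514° → -8.946°, shortest Δλ = 54.568° (east) — does not cross 180°.
Total crossings: 3.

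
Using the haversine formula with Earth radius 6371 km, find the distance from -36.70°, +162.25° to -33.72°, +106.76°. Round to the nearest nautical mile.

2690 nmi

Δλ = 106.76 − 162.25 = -55.49°.
Δφ = -33.72 − -36.70 = 2.98°.
a = sin²(Δφ/2) + cos φ₁ · cos φ₂ · sin²(Δλ/2) = 0.145207.
c = 2·atan2(√a, √(1−a)) = 0.78189 rad → d = 6371·c ≈ 4981.39 km ≈ 2689.74 nmi.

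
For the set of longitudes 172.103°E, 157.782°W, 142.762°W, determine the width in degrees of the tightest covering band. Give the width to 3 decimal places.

45.135°

Sort the longitudes: -157.782°, -142.762°, +172.103°.
Eastward gaps between consecutive values (wrapping around): 15.020°, 314.865°, 30.115°.
Largest gap = 314.865° ⇒ minimal covering band is its complement: 360° − 314.865° = 45.135°.
Band runs from +172.103° eastward to -142.762°, crossing the antimeridian.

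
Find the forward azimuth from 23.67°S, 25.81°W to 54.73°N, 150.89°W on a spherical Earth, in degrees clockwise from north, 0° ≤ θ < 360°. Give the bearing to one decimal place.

Δλ = -150.89 − -25.81 = -125.08°.
θ = atan2( sin Δλ · cos φ₂ , cos φ₁ · sin φ₂ − sin φ₁ · cos φ₂ · cos Δλ )
  = atan2(-0.47254, 0.61452) = -37.559° → normalised to [0°, 360°): 322.441°.

322.4°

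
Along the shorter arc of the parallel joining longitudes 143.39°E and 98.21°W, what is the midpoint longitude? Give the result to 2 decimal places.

157.41°W

Signed shortest Δλ from +143.39° to -98.21° is +118.40°.
Midpoint longitude = +143.39° + (+118.40°)/2 = +143.39° + 59.20° = +202.59°.
Normalise into (−180°, 180°]: -157.41°.
(The naïve average (+143.39 + -98.21)/2 = 22.59° is on the wrong side of the globe.)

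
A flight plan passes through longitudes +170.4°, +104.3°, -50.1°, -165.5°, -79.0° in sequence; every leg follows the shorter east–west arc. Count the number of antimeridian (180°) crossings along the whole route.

Leg 1: +170.4° → +104.3°, shortest Δλ = -66.1° (west) — does not cross 180°.
Leg 2: +104.3° → -50.1°, shortest Δλ = -154.4° (west) — does not cross 180°.
Leg 3: -50.1° → -165.5°, shortest Δλ = -115.4° (west) — does not cross 180°.
Leg 4: -165.5° → -79.0°, shortest Δλ = 86.5° (east) — does not cross 180°.
Total crossings: 0.

0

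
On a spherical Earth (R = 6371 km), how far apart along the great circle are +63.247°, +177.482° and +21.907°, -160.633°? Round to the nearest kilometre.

4880 km

Δλ = -160.633 − 177.482 = -338.115°; wrapped into (−180°, 180°]: 21.885°.
Δφ = 21.907 − 63.247 = -41.340°.
a = sin²(Δφ/2) + cos φ₁ · cos φ₂ · sin²(Δλ/2) = 0.139647.
c = 2·atan2(√a, √(1−a)) = 0.76598 rad → d = 6371·c ≈ 4880.04 km.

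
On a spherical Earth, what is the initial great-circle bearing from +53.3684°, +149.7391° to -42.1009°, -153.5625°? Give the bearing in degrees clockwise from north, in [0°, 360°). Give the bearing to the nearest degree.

140°

Δλ = -153.5625 − 149.7391 = -303.3016°; wrapped into (−180°, 180°]: 56.6984°.
θ = atan2( sin Δλ · cos φ₂ , cos φ₁ · sin φ₂ − sin φ₁ · cos φ₂ · cos Δλ )
  = atan2(0.62013, -0.72694) = 139.534° → normalised to [0°, 360°): 139.534°.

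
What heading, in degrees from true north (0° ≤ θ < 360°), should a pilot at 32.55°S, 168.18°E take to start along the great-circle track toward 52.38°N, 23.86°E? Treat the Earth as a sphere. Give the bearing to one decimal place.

Δλ = 23.86 − 168.18 = -144.32°.
θ = atan2( sin Δλ · cos φ₂ , cos φ₁ · sin φ₂ − sin φ₁ · cos φ₂ · cos Δλ )
  = atan2(-0.35603, 0.40088) = -41.609° → normalised to [0°, 360°): 318.391°.

318.4°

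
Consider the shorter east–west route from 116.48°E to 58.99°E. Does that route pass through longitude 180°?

Signed shortest Δλ = ((58.99 − 116.48 + 180) mod 360) − 180 = -57.49°.
Going west by 57.49° from +116.48° reaches +58.99° without touching 180°.

No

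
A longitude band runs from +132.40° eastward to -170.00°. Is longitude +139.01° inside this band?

Band width going east from +132.40° to -170.00°: ((-170.00 − 132.40) mod 360) = 57.60°.
Offset of +139.01° east of the west edge: ((139.01 − 132.40) mod 360) = 6.61°.
6.61° ≤ 57.60° ⇒ inside.

Yes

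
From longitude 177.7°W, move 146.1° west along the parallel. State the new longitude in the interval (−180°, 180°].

Start at -177.7°; shift −146.1° → -323.8°.
-323.8° lies outside (−180°, 180°]; add 360° → +36.2°.

36.2°E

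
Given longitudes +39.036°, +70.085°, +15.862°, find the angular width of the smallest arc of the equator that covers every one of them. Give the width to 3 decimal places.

54.223°

Sort the longitudes: +15.862°, +39.036°, +70.085°.
Eastward gaps between consecutive values (wrapping around): 23.174°, 31.049°, 305.777°.
Largest gap = 305.777° ⇒ minimal covering band is its complement: 360° − 305.777° = 54.223°.
Band runs from +15.862° eastward to +70.085°.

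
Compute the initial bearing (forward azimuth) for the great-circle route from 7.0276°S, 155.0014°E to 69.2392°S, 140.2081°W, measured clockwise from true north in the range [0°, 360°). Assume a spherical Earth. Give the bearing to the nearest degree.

161°

Δλ = -140.2081 − 155.0014 = -295.2095°; wrapped into (−180°, 180°]: 64.7905°.
θ = atan2( sin Δλ · cos φ₂ , cos φ₁ · sin φ₂ − sin φ₁ · cos φ₂ · cos Δλ )
  = atan2(0.32071, -0.90957) = 160.578° → normalised to [0°, 360°): 160.578°.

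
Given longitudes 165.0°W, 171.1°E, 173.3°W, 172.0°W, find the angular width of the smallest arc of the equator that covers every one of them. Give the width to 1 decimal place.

Sort the longitudes: -173.3°, -172.0°, -165.0°, +171.1°.
Eastward gaps between consecutive values (wrapping around): 1.3°, 7.0°, 336.1°, 15.6°.
Largest gap = 336.1° ⇒ minimal covering band is its complement: 360° − 336.1° = 23.9°.
Band runs from +171.1° eastward to -165.0°, crossing the antimeridian.

23.9°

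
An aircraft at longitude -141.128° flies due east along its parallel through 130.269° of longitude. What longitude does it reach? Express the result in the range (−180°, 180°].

-10.859°

Start at -141.128°; shift +130.269° → -10.859°.
-10.859° already lies in (−180°, 180°].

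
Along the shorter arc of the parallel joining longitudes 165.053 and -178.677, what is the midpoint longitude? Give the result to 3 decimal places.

Signed shortest Δλ from +165.053° to -178.677° is +16.270°.
Midpoint longitude = +165.053° + (+16.270°)/2 = +165.053° + 8.135° = +173.188°.
(The naïve average (+165.053 + -178.677)/2 = -6.812° is on the wrong side of the globe.)

+173.188°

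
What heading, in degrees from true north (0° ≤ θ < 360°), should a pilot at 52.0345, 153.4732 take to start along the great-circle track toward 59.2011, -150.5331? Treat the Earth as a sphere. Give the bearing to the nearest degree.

Δλ = -150.5331 − 153.4732 = -304.0063°; wrapped into (−180°, 180°]: 55.9937°.
θ = atan2( sin Δλ · cos φ₂ , cos φ₁ · sin φ₂ − sin φ₁ · cos φ₂ · cos Δλ )
  = atan2(0.42446, 0.30266) = 54.509° → normalised to [0°, 360°): 54.509°.

55°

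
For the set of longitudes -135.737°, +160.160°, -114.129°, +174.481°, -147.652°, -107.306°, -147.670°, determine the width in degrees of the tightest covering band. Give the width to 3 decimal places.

92.534°

Sort the longitudes: -147.670°, -147.652°, -135.737°, -114.129°, -107.306°, +160.160°, +174.481°.
Eastward gaps between consecutive values (wrapping around): 0.018°, 11.915°, 21.608°, 6.823°, 267.466°, 14.321°, 37.849°.
Largest gap = 267.466° ⇒ minimal covering band is its complement: 360° − 267.466° = 92.534°.
Band runs from +160.160° eastward to -107.306°, crossing the antimeridian.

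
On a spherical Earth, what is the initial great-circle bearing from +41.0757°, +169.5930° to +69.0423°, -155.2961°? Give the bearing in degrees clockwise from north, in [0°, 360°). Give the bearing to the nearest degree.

22°

Δλ = -155.2961 − 169.5930 = -324.8891°; wrapped into (−180°, 180°]: 35.1109°.
θ = atan2( sin Δλ · cos φ₂ , cos φ₁ · sin φ₂ − sin φ₁ · cos φ₂ · cos Δλ )
  = atan2(0.20572, 0.51172) = 21.901° → normalised to [0°, 360°): 21.901°.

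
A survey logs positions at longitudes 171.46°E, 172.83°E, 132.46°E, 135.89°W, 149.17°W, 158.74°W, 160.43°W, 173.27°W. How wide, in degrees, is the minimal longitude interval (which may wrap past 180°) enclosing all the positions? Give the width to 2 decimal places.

91.65°

Sort the longitudes: -173.27°, -160.43°, -158.74°, -149.17°, -135.89°, +132.46°, +171.46°, +172.83°.
Eastward gaps between consecutive values (wrapping around): 12.84°, 1.69°, 9.57°, 13.28°, 268.35°, 39.00°, 1.37°, 13.90°.
Largest gap = 268.35° ⇒ minimal covering band is its complement: 360° − 268.35° = 91.65°.
Band runs from +132.46° eastward to -135.89°, crossing the antimeridian.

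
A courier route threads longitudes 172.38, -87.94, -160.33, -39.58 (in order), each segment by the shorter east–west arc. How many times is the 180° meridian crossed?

1

Leg 1: +172.38° → -87.94°, shortest Δλ = 99.68° (east) — crosses 180°.
Leg 2: -87.94° → -160.33°, shortest Δλ = -72.39° (west) — does not cross 180°.
Leg 3: -160.33° → -39.58°, shortest Δλ = 120.75° (east) — does not cross 180°.
Total crossings: 1.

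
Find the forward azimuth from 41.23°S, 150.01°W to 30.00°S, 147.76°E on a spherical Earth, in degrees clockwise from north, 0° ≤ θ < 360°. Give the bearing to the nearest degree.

262°

Δλ = 147.76 − -150.01 = 297.77°; wrapped into (−180°, 180°]: -62.23°.
θ = atan2( sin Δλ · cos φ₂ , cos φ₁ · sin φ₂ − sin φ₁ · cos φ₂ · cos Δλ )
  = atan2(-0.76628, -0.11009) = -98.176° → normalised to [0°, 360°): 261.824°.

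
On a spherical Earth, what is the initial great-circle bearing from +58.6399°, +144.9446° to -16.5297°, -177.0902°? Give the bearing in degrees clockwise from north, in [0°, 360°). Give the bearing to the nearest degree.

Δλ = -177.0902 − 144.9446 = -322.0348°; wrapped into (−180°, 180°]: 37.9652°.
θ = atan2( sin Δλ · cos φ₂ , cos φ₁ · sin φ₂ − sin φ₁ · cos φ₂ · cos Δλ )
  = atan2(0.58976, -0.79345) = 143.377° → normalised to [0°, 360°): 143.377°.

143°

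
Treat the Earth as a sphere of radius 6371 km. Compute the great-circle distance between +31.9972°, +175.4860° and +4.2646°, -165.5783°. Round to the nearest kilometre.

Δλ = -165.5783 − 175.4860 = -341.0643°; wrapped into (−180°, 180°]: 18.9357°.
Δφ = 4.2646 − 31.9972 = -27.7326°.
a = sin²(Δφ/2) + cos φ₁ · cos φ₂ · sin²(Δλ/2) = 0.080319.
c = 2·atan2(√a, √(1−a)) = 0.57469 rad → d = 6371·c ≈ 3661.35 km.

3661 km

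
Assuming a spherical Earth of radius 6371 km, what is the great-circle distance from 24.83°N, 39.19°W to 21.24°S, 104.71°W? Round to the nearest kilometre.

8735 km

Δλ = -104.71 − -39.19 = -65.52°.
Δφ = -21.24 − 24.83 = -46.07°.
a = sin²(Δφ/2) + cos φ₁ · cos φ₂ · sin²(Δλ/2) = 0.400803.
c = 2·atan2(√a, √(1−a)) = 1.37108 rad → d = 6371·c ≈ 8735.13 km.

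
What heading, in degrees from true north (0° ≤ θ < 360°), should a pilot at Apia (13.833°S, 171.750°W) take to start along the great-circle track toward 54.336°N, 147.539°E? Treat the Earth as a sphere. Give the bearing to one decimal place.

Δλ = 147.539 − -171.750 = 319.289°; wrapped into (−180°, 180°]: -40.711°.
θ = atan2( sin Δλ · cos φ₂ , cos φ₁ · sin φ₂ − sin φ₁ · cos φ₂ · cos Δλ )
  = atan2(-0.38028, 0.89455) = -23.031° → normalised to [0°, 360°): 336.969°.

337.0°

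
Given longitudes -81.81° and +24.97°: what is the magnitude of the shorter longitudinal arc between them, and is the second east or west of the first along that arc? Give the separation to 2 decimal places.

106.78° east

Raw difference: 24.97 − -81.81 = 106.78°.
Normalise into (−180°, 180°]: 106.78° stays 106.78°.
Positive ⇒ the second point lies to the east; separation 106.78°.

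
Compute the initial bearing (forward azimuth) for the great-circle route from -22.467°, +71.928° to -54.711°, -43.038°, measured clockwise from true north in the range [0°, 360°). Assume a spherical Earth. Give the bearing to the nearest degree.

212°

Δλ = -43.038 − 71.928 = -114.966°.
θ = atan2( sin Δλ · cos φ₂ , cos φ₁ · sin φ₂ − sin φ₁ · cos φ₂ · cos Δλ )
  = atan2(-0.52372, -0.84748) = -148.285° → normalised to [0°, 360°): 211.715°.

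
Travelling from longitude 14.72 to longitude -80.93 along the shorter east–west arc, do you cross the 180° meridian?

No

Signed shortest Δλ = ((-80.93 − 14.72 + 180) mod 360) − 180 = -95.65°.
Going west by 95.65° from +14.72° reaches -80.93° without touching 180°.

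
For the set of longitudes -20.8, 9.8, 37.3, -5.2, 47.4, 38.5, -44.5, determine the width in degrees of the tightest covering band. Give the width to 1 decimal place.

91.9°

Sort the longitudes: -44.5°, -20.8°, -5.2°, +9.8°, +37.3°, +38.5°, +47.4°.
Eastward gaps between consecutive values (wrapping around): 23.7°, 15.6°, 15.0°, 27.5°, 1.2°, 8.9°, 268.1°.
Largest gap = 268.1° ⇒ minimal covering band is its complement: 360° − 268.1° = 91.9°.
Band runs from -44.5° eastward to +47.4°.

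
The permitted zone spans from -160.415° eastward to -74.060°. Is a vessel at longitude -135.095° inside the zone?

Band width going east from -160.415° to -74.060°: ((-74.060 − -160.415) mod 360) = 86.355°.
Offset of -135.095° east of the west edge: ((-135.095 − -160.415) mod 360) = 25.320°.
25.320° ≤ 86.355° ⇒ inside.

Yes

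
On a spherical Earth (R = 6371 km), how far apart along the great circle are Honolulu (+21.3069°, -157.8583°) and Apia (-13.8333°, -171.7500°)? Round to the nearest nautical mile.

2263 nmi

Δλ = -171.7500 − -157.8583 = -13.8917°.
Δφ = -13.8333 − 21.3069 = -35.1402°.
a = sin²(Δφ/2) + cos φ₁ · cos φ₂ · sin²(Δλ/2) = 0.104357.
c = 2·atan2(√a, √(1−a)) = 0.65789 rad → d = 6371·c ≈ 4191.39 km ≈ 2263.17 nmi.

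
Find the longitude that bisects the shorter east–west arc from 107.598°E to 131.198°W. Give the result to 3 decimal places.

168.200°E

Signed shortest Δλ from +107.598° to -131.198° is +121.204°.
Midpoint longitude = +107.598° + (+121.204°)/2 = +107.598° + 60.602° = +168.200°.
(The naïve average (+107.598 + -131.198)/2 = -11.8° is on the wrong side of the globe.)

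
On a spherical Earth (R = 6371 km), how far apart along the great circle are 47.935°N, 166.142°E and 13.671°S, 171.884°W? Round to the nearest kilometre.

7188 km

Δλ = -171.884 − 166.142 = -338.026°; wrapped into (−180°, 180°]: 21.974°.
Δφ = -13.671 − 47.935 = -61.606°.
a = sin²(Δφ/2) + cos φ₁ · cos φ₂ · sin²(Δλ/2) = 0.285880.
c = 2·atan2(√a, √(1−a)) = 1.12825 rad → d = 6371·c ≈ 7188.09 km.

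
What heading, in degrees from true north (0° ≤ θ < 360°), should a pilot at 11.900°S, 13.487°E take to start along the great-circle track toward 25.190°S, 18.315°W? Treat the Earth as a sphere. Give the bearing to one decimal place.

241.6°

Δλ = -18.315 − 13.487 = -31.802°.
θ = atan2( sin Δλ · cos φ₂ , cos φ₁ · sin φ₂ − sin φ₁ · cos φ₂ · cos Δλ )
  = atan2(-0.47687, -0.25789) = -118.405° → normalised to [0°, 360°): 241.595°.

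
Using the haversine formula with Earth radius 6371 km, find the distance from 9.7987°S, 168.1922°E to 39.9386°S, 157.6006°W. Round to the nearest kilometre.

4756 km

Δλ = -157.6006 − 168.1922 = -325.7928°; wrapped into (−180°, 180°]: 34.2072°.
Δφ = -39.9386 − -9.7987 = -30.1399°.
a = sin²(Δφ/2) + cos φ₁ · cos φ₂ · sin²(Δλ/2) = 0.132950.
c = 2·atan2(√a, √(1−a)) = 0.74646 rad → d = 6371·c ≈ 4755.67 km.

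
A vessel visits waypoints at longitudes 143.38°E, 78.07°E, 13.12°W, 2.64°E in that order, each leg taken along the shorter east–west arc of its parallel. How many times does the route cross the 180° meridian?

0

Leg 1: +143.38° → +78.07°, shortest Δλ = -65.31° (west) — does not cross 180°.
Leg 2: +78.07° → -13.12°, shortest Δλ = -91.19° (west) — does not cross 180°.
Leg 3: -13.12° → +2.64°, shortest Δλ = 15.76° (east) — does not cross 180°.
Total crossings: 0.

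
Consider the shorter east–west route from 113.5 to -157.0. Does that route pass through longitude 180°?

Yes

Naïve |-157.0 − 113.5| = 270.5° > 180°, so the shorter arc goes the other way round — across 180°.
Signed shortest Δλ = ((-157.0 − 113.5 + 180) mod 360) − 180 = 89.5°.
Going east by 89.5° from +113.5° passes through 180° before reaching -157.0°.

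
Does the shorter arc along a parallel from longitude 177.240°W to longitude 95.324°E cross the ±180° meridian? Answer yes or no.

Naïve |95.324 − -177.240| = 272.564° > 180°, so the shorter arc goes the other way round — across 180°.
Signed shortest Δλ = ((95.324 − -177.240 + 180) mod 360) − 180 = -87.436°.
Going west by 87.436° from -177.240° passes through 180° before reaching +95.324°.

Yes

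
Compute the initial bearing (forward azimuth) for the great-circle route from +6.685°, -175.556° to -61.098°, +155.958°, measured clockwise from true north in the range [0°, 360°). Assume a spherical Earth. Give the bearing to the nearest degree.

194°

Δλ = 155.958 − -175.556 = 331.514°; wrapped into (−180°, 180°]: -28.486°.
θ = atan2( sin Δλ · cos φ₂ , cos φ₁ · sin φ₂ − sin φ₁ · cos φ₂ · cos Δλ )
  = atan2(-0.23051, -0.91895) = -165.918° → normalised to [0°, 360°): 194.082°.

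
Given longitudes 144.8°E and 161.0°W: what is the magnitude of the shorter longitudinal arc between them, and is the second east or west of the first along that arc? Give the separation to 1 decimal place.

54.2° east

Raw difference: -161.0 − 144.8 = -305.8°.
Normalise into (−180°, 180°]: -305.8° + 360° = 54.2°.
Positive ⇒ the second point lies to the east; separation 54.2°.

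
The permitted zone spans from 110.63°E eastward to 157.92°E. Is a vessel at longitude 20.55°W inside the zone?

Band width going east from +110.63° to +157.92°: ((157.92 − 110.63) mod 360) = 47.29°.
Offset of -20.55° east of the west edge: ((-20.55 − 110.63) mod 360) = 228.82°.
228.82° > 47.29° ⇒ outside.

No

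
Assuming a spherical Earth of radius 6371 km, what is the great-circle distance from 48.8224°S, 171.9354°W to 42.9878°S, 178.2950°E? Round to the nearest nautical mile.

Δλ = 178.2950 − -171.9354 = 350.2304°; wrapped into (−180°, 180°]: -9.7696°.
Δφ = -42.9878 − -48.8224 = 5.8346°.
a = sin²(Δφ/2) + cos φ₁ · cos φ₂ · sin²(Δλ/2) = 0.006082.
c = 2·atan2(√a, √(1−a)) = 0.15614 rad → d = 6371·c ≈ 994.76 km ≈ 537.13 nmi.

537 nmi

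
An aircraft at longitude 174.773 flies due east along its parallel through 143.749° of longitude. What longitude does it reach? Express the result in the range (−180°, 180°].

-41.478°

Start at +174.773°; shift +143.749° → +318.522°.
+318.522° lies outside (−180°, 180°]; subtract 360° → -41.478°.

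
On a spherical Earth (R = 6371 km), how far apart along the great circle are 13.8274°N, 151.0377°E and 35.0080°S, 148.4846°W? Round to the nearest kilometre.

8366 km

Δλ = -148.4846 − 151.0377 = -299.5223°; wrapped into (−180°, 180°]: 60.4777°.
Δφ = -35.0080 − 13.8274 = -48.8354°.
a = sin²(Δφ/2) + cos φ₁ · cos φ₂ · sin²(Δλ/2) = 0.372600.
c = 2·atan2(√a, √(1−a)) = 1.31316 rad → d = 6371·c ≈ 8366.11 km.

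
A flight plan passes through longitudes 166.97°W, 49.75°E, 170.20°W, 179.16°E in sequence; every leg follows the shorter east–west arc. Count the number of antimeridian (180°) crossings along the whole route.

3

Leg 1: -166.97° → +49.75°, shortest Δλ = -143.28° (west) — crosses 180°.
Leg 2: +49.75° → -170.20°, shortest Δλ = 140.05° (east) — crosses 180°.
Leg 3: -170.20° → +179.16°, shortest Δλ = -10.64° (west) — crosses 180°.
Total crossings: 3.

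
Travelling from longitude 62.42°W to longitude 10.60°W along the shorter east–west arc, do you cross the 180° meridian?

No

Signed shortest Δλ = ((-10.60 − -62.42 + 180) mod 360) − 180 = 51.82°.
Going east by 51.82° from -62.42° reaches -10.60° without touching 180°.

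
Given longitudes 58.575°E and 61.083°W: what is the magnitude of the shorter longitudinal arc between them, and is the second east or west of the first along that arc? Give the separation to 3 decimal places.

119.658° west

Raw difference: -61.083 − 58.575 = -119.658°.
Normalise into (−180°, 180°]: -119.658° stays -119.658°.
Negative ⇒ the second point lies to the west; separation 119.658°.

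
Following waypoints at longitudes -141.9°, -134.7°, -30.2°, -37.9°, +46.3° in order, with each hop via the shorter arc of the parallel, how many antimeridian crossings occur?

Leg 1: -141.9° → -134.7°, shortest Δλ = 7.2° (east) — does not cross 180°.
Leg 2: -134.7° → -30.2°, shortest Δλ = 104.5° (east) — does not cross 180°.
Leg 3: -30.2° → -37.9°, shortest Δλ = -7.7° (west) — does not cross 180°.
Leg 4: -37.9° → +46.3°, shortest Δλ = 84.2° (east) — does not cross 180°.
Total crossings: 0.

0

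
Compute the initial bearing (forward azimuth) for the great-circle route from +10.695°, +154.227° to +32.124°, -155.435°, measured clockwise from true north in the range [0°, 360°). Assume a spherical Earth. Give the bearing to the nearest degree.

57°

Δλ = -155.435 − 154.227 = -309.662°; wrapped into (−180°, 180°]: 50.338°.
θ = atan2( sin Δλ · cos φ₂ , cos φ₁ · sin φ₂ − sin φ₁ · cos φ₂ · cos Δλ )
  = atan2(0.65196, 0.42220) = 57.073° → normalised to [0°, 360°): 57.073°.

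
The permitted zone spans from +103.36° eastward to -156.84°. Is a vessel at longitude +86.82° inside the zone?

Band width going east from +103.36° to -156.84°: ((-156.84 − 103.36) mod 360) = 99.80°.
Offset of +86.82° east of the west edge: ((86.82 − 103.36) mod 360) = 343.46°.
343.46° > 99.80° ⇒ outside.

No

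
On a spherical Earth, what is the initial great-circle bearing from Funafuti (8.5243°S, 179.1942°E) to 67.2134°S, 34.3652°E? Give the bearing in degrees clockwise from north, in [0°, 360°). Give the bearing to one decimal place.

Δλ = 34.3652 − 179.1942 = -144.8290°.
θ = atan2( sin Δλ · cos φ₂ , cos φ₁ · sin φ₂ − sin φ₁ · cos φ₂ · cos Δλ )
  = atan2(-0.22309, -0.95870) = -166.900° → normalised to [0°, 360°): 193.100°.

193.1°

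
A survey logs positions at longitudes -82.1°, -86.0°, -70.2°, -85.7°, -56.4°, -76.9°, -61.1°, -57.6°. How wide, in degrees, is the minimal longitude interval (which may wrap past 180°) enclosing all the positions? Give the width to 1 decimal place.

Sort the longitudes: -86.0°, -85.7°, -82.1°, -76.9°, -70.2°, -61.1°, -57.6°, -56.4°.
Eastward gaps between consecutive values (wrapping around): 0.3°, 3.6°, 5.2°, 6.7°, 9.1°, 3.5°, 1.2°, 330.4°.
Largest gap = 330.4° ⇒ minimal covering band is its complement: 360° − 330.4° = 29.6°.
Band runs from -86.0° eastward to -56.4°.

29.6°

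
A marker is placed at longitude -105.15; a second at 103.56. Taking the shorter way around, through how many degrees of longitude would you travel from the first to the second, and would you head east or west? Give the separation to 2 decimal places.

151.29° west

Raw difference: 103.56 − -105.15 = 208.71°.
Normalise into (−180°, 180°]: 208.71° − 360° = -151.29°.
Negative ⇒ the second point lies to the west; separation 151.29°.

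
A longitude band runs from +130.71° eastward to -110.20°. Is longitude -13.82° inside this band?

No

Band width going east from +130.71° to -110.20°: ((-110.20 − 130.71) mod 360) = 119.09°.
Offset of -13.82° east of the west edge: ((-13.82 − 130.71) mod 360) = 215.47°.
215.47° > 119.09° ⇒ outside.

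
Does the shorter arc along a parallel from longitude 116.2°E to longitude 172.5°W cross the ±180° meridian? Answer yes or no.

Yes

Naïve |-172.5 − 116.2| = 288.7° > 180°, so the shorter arc goes the other way round — across 180°.
Signed shortest Δλ = ((-172.5 − 116.2 + 180) mod 360) − 180 = 71.3°.
Going east by 71.3° from +116.2° passes through 180° before reaching -172.5°.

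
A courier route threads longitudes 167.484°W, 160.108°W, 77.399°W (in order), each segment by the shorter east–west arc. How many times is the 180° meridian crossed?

0

Leg 1: -167.484° → -160.108°, shortest Δλ = 7.376° (east) — does not cross 180°.
Leg 2: -160.108° → -77.399°, shortest Δλ = 82.709° (east) — does not cross 180°.
Total crossings: 0.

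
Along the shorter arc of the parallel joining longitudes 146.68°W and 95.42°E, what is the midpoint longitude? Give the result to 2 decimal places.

154.37°E

Signed shortest Δλ from -146.68° to +95.42° is -117.90°.
Midpoint longitude = -146.68° + (-117.90°)/2 = -146.68° − 58.95° = -205.63°.
Normalise into (−180°, 180°]: +154.37°.
(The naïve average (-146.68 + +95.42)/2 = -25.63° is on the wrong side of the globe.)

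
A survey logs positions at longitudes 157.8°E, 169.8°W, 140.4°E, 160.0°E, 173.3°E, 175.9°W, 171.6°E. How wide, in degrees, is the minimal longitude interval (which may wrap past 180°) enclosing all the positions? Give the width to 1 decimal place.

49.8°

Sort the longitudes: -175.9°, -169.8°, +140.4°, +157.8°, +160.0°, +171.6°, +173.3°.
Eastward gaps between consecutive values (wrapping around): 6.1°, 310.2°, 17.4°, 2.2°, 11.6°, 1.7°, 10.8°.
Largest gap = 310.2° ⇒ minimal covering band is its complement: 360° − 310.2° = 49.8°.
Band runs from +140.4° eastward to -169.8°, crossing the antimeridian.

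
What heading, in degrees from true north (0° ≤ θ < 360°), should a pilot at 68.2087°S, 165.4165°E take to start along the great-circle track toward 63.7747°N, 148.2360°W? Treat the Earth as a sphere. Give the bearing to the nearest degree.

27°

Δλ = -148.2360 − 165.4165 = -313.6525°; wrapped into (−180°, 180°]: 46.3475°.
θ = atan2( sin Δλ · cos φ₂ , cos φ₁ · sin φ₂ − sin φ₁ · cos φ₂ · cos Δλ )
  = atan2(0.31973, 0.61625) = 27.422° → normalised to [0°, 360°): 27.422°.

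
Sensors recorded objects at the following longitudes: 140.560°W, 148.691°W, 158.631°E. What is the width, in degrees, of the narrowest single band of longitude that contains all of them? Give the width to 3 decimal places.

Sort the longitudes: -148.691°, -140.560°, +158.631°.
Eastward gaps between consecutive values (wrapping around): 8.131°, 299.191°, 52.678°.
Largest gap = 299.191° ⇒ minimal covering band is its complement: 360° − 299.191° = 60.809°.
Band runs from +158.631° eastward to -140.560°, crossing the antimeridian.

60.809°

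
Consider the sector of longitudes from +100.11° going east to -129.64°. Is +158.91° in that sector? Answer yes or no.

Band width going east from +100.11° to -129.64°: ((-129.64 − 100.11) mod 360) = 130.25°.
Offset of +158.91° east of the west edge: ((158.91 − 100.11) mod 360) = 58.80°.
58.80° ≤ 130.25° ⇒ inside.

Yes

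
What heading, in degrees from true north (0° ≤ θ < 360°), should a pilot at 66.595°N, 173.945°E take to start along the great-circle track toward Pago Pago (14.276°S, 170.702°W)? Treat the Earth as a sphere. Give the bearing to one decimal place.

Δλ = -170.702 − 173.945 = -344.647°; wrapped into (−180°, 180°]: 15.353°.
θ = atan2( sin Δλ · cos φ₂ , cos φ₁ · sin φ₂ − sin φ₁ · cos φ₂ · cos Δλ )
  = atan2(0.25659, -0.95559) = 164.970° → normalised to [0°, 360°): 164.970°.

165.0°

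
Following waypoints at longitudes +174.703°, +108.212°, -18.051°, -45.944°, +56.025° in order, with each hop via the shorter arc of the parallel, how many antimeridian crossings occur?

Leg 1: +174.703° → +108.212°, shortest Δλ = -66.491° (west) — does not cross 180°.
Leg 2: +108.212° → -18.051°, shortest Δλ = -126.263° (west) — does not cross 180°.
Leg 3: -18.051° → -45.944°, shortest Δλ = -27.893° (west) — does not cross 180°.
Leg 4: -45.944° → +56.025°, shortest Δλ = 101.969° (east) — does not cross 180°.
Total crossings: 0.

0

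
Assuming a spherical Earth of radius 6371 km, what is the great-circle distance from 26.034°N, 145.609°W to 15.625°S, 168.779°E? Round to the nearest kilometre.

6766 km

Δλ = 168.779 − -145.609 = 314.388°; wrapped into (−180°, 180°]: -45.612°.
Δφ = -15.625 − 26.034 = -41.659°.
a = sin²(Δφ/2) + cos φ₁ · cos φ₂ · sin²(Δλ/2) = 0.256453.
c = 2·atan2(√a, √(1−a)) = 1.06204 rad → d = 6371·c ≈ 6766.23 km.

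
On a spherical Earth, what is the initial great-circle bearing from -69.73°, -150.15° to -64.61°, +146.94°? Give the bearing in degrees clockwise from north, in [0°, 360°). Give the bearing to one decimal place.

251.2°

Δλ = 146.94 − -150.15 = 297.09°; wrapped into (−180°, 180°]: -62.91°.
θ = atan2( sin Δλ · cos φ₂ , cos φ₁ · sin φ₂ − sin φ₁ · cos φ₂ · cos Δλ )
  = atan2(-0.38174, -0.12981) = -108.781° → normalised to [0°, 360°): 251.219°.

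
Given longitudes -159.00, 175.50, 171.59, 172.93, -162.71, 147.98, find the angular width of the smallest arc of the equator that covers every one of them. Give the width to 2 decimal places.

Sort the longitudes: -162.71°, -159.00°, +147.98°, +171.59°, +172.93°, +175.50°.
Eastward gaps between consecutive values (wrapping around): 3.71°, 306.98°, 23.61°, 1.34°, 2.57°, 21.79°.
Largest gap = 306.98° ⇒ minimal covering band is its complement: 360° − 306.98° = 53.02°.
Band runs from +147.98° eastward to -159.00°, crossing the antimeridian.

53.02°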